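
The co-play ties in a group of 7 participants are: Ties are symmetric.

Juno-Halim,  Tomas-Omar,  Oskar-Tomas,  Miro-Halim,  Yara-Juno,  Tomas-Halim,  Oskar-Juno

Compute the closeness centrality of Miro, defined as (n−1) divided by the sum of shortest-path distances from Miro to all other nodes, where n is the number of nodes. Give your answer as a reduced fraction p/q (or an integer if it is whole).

3/7

Distances from Miro: Halim:1, Juno:2, Omar:3, Oskar:3, Tomas:2, Yara:3. Sum = 14.
n = 7, so closeness = 6/14 = 3/7.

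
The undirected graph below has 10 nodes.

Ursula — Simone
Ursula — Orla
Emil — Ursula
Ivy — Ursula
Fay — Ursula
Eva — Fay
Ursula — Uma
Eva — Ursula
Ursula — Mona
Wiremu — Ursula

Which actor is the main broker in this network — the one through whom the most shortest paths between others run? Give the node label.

Unnormalized betweenness of each node: Emil:0, Eva:0, Fay:0, Ivy:0, Mona:0, Orla:0, Simone:0, Uma:0, Ursula:35, Wiremu:0.
Ursula has the largest value, 35, making it the main broker — the node through which the most shortest paths run.

Ursula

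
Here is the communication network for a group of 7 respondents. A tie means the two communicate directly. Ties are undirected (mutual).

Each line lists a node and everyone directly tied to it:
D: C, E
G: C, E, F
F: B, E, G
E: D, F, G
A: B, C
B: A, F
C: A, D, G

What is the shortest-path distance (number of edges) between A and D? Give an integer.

2

One shortest route is A – C – D, which uses 2 edges, and A and D are not directly tied, so nothing shorter exists. So d(A,D) = 2.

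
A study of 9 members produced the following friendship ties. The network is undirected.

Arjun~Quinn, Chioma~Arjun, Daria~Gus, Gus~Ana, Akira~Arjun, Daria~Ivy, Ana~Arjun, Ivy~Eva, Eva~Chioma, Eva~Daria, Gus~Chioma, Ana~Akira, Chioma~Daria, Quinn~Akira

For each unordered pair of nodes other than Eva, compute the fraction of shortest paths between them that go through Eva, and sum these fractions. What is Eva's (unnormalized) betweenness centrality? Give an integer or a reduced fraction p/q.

11/6

Pairs whose geodesics pass through Eva — Quinn–Ivy: 1/2; Arjun–Ivy: 1/2; Akira–Ivy: 1/3; Chioma–Ivy: 1/2.
All other pairs contribute 0.
Summing the contributions gives betweenness(Eva) = 11/6.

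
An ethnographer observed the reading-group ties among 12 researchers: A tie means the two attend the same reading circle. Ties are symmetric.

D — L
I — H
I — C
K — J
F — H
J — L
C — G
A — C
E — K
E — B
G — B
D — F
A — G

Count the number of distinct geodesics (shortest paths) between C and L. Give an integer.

The shortest distance is 5, and the only length-5 path is C–I–H–F–D–L. So there is exactly 1 shortest path.

1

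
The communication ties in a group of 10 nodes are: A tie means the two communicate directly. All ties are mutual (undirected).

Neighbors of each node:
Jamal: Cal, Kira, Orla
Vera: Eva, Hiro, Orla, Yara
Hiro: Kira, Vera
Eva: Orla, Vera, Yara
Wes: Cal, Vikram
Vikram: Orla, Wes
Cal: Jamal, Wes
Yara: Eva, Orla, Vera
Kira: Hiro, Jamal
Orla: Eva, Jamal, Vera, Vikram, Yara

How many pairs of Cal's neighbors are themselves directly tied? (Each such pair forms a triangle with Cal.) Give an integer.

Cal's neighbors are Jamal and Wes, but none of them are tied to each other, so no triangle contains Cal.

0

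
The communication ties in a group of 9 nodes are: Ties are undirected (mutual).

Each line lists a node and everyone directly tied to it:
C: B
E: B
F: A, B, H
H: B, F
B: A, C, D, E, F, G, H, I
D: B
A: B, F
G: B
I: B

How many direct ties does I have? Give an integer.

I is directly tied to B. That is 1 neighbor, so the degree of I is 1.

1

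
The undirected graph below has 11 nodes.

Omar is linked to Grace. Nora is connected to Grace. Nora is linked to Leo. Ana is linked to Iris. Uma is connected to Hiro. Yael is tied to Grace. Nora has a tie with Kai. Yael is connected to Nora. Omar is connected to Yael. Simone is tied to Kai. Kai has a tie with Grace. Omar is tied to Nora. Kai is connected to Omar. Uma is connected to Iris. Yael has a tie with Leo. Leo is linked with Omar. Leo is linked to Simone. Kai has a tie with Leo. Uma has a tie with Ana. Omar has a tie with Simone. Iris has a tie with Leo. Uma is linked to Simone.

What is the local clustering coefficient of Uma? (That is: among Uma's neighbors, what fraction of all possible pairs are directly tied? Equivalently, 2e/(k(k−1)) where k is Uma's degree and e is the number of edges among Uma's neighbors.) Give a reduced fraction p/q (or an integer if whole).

1/6

Uma's neighbors: Ana, Hiro, Iris, and Simone (k = 4).
Possible neighbor pairs: C(4,2) = 6. Edges among them: Ana–Iris → e = 1.
Clustering(Uma) = 1/6.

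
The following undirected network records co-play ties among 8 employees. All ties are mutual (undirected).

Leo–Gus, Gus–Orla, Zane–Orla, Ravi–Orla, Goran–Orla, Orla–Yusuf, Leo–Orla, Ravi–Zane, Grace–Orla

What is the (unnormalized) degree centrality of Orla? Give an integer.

Orla is directly tied to Goran, Grace, Gus, Leo, Ravi, Yusuf, and Zane. That is 7 neighbors, so the degree of Orla is 7.

7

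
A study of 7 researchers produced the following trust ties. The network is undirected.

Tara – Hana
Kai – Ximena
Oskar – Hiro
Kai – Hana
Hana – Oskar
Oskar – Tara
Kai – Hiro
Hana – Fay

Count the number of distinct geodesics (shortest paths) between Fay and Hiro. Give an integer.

The shortest distance is 3. The length-3 paths are: Fay–Hana–Oskar–Hiro; Fay–Hana–Kai–Hiro.
That gives 2 distinct shortest paths.

2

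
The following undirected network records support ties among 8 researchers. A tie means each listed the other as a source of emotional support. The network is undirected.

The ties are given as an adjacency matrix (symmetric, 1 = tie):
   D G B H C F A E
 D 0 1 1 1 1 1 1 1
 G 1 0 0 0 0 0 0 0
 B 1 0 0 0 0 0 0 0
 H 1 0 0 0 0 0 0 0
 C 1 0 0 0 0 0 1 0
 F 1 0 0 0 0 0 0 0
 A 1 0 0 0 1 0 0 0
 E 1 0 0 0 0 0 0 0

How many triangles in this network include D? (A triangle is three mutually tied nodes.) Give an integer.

1

D's neighbors: A, B, C, E, F, G, and H.
Neighbor pairs that are themselves tied: D–A–C. Each forms one triangle with D, for 1 in total.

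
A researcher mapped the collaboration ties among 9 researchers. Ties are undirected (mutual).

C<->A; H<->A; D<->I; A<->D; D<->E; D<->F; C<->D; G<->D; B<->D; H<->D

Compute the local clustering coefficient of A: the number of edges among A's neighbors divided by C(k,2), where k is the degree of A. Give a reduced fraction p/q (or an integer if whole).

A's neighbors: C, D, and H (k = 3).
Possible neighbor pairs: C(3,2) = 3. Edges among them: C–D, D–H → e = 2.
Clustering(A) = 2/3.

2/3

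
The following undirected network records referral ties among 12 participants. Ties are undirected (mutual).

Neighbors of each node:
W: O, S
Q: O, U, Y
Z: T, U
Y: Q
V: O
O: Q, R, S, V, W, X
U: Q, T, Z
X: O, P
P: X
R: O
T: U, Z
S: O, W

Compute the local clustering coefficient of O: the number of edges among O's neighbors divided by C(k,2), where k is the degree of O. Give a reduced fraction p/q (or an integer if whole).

1/15

O's neighbors: Q, R, S, V, W, and X (k = 6).
Possible neighbor pairs: C(6,2) = 15. Edges among them: S–W → e = 1.
Clustering(O) = 1/15.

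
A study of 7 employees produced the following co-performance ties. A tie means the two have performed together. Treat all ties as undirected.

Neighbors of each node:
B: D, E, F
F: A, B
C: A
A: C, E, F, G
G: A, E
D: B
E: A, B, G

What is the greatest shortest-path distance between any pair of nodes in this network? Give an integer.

4

Eccentricity of each node (its greatest distance to any other): A:3, B:3, C:4, D:4, E:2, F:2, G:3.
The maximum eccentricity is 4, realized for instance by the pair C–D via C – A – F – B – D. So the diameter is 4.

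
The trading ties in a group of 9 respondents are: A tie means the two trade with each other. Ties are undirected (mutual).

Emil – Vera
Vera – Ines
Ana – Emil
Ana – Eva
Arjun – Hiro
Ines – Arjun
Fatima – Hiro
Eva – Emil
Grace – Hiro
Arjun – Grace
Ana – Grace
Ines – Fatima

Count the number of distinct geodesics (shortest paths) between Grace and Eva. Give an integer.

1

The shortest distance is 2, and the only length-2 path is Grace–Ana–Eva. So there is exactly 1 shortest path.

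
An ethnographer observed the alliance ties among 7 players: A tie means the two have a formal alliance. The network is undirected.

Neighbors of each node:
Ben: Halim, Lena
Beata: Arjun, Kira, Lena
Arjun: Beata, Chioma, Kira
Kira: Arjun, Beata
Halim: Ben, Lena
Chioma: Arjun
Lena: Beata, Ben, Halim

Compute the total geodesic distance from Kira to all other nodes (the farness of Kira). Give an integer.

Distances from Kira: Arjun:1, Beata:1, Ben:3, Chioma:2, Halim:3, Lena:2.
Sum = 1 + 1 + 3 + 2 + 3 + 2 = 12.

12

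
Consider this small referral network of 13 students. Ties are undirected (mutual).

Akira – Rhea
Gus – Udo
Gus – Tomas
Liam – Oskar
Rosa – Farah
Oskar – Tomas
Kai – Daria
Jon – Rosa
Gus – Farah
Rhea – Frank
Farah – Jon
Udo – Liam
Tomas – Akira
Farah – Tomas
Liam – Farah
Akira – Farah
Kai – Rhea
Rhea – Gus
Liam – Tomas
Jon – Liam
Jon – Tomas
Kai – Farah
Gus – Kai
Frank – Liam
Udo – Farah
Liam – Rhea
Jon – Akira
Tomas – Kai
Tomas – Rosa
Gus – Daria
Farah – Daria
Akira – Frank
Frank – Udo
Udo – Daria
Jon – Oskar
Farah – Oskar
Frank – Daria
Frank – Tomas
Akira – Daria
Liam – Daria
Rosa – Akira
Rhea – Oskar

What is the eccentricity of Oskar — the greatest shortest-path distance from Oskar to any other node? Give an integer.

Distances from Oskar: Akira:2, Daria:2, Farah:1, Frank:2, Gus:2, Jon:1, Kai:2, Liam:1, Rhea:1, Rosa:2, Tomas:1, Udo:2.
The largest is 2 (to Udo, Daria, Frank, Akira, Kai, Gus, and Rosa), so the eccentricity of Oskar is 2.

2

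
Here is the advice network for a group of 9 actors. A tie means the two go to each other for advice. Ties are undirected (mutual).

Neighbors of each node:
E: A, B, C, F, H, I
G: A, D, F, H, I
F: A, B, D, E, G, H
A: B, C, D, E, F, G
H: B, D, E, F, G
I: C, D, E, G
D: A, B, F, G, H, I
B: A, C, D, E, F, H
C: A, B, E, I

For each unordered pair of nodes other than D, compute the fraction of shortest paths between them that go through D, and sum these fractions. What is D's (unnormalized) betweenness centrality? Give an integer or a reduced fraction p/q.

17/10

Pairs whose geodesics pass through D — A–H: 1/5; A–I: 1/4; G–B: 1/4; F–I: 1/3; H–I: 1/3; I–B: 1/3.
All other pairs contribute 0.
Summing the contributions gives betweenness(D) = 17/10.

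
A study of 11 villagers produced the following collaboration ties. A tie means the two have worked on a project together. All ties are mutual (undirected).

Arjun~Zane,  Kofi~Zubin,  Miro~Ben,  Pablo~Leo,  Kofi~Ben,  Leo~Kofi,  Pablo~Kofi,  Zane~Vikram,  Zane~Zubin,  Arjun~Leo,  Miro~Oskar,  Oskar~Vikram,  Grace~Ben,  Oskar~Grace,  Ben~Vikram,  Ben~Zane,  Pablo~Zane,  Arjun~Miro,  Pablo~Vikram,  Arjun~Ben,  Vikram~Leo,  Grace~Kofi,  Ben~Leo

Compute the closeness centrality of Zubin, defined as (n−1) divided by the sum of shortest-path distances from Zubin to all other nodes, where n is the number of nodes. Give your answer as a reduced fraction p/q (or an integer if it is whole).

Distances from Zubin: Arjun:2, Ben:2, Grace:2, Kofi:1, Leo:2, Miro:3, Oskar:3, Pablo:2, Vikram:2, Zane:1. Sum = 20.
n = 11, so closeness = 10/20 = 1/2.

1/2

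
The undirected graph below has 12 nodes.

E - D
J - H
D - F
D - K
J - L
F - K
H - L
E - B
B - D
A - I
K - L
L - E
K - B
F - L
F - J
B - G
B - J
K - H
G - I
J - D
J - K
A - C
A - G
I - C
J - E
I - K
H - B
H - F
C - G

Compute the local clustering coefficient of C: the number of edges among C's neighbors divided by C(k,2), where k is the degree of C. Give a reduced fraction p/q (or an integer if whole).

1

C's neighbors: A, G, and I (k = 3).
Possible neighbor pairs: C(3,2) = 3. Edges among them: A–G, A–I, G–I → e = 3.
Clustering(C) = 3/3 = 1.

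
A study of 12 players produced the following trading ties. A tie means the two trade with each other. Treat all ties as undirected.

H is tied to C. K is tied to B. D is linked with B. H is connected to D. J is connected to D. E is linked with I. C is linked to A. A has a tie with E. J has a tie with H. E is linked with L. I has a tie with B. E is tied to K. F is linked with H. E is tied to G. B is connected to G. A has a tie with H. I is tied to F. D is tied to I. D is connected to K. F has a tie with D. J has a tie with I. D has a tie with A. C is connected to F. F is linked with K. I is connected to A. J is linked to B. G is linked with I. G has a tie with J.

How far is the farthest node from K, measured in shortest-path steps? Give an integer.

Distances from K: A:2, B:1, C:2, D:1, E:1, F:1, G:2, H:2, I:2, J:2, L:2.
The largest is 2 (to L, G, A, I, H, C, and J), so the eccentricity of K is 2.

2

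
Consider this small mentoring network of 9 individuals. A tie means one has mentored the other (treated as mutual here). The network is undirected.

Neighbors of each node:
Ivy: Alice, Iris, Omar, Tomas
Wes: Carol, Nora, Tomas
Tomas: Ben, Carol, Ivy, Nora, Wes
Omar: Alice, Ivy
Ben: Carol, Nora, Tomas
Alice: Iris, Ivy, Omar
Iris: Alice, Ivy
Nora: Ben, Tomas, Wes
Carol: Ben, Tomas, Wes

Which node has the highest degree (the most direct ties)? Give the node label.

Degrees — Alice:3, Ben:3, Carol:3, Iris:2, Ivy:4, Nora:3, Omar:2, Tomas:5, Wes:3.
The maximum is 5, attained only by Tomas.

Tomas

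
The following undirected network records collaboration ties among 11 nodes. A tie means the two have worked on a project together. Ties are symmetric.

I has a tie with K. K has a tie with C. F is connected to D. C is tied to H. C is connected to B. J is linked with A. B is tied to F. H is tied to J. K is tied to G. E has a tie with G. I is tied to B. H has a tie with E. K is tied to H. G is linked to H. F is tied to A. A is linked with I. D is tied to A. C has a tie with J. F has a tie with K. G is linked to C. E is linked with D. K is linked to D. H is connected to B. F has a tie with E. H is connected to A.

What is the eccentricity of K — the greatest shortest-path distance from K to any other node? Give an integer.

Distances from K: A:2, B:2, C:1, D:1, E:2, F:1, G:1, H:1, I:1, J:2.
The largest is 2 (to A, B, E, and J), so the eccentricity of K is 2.

2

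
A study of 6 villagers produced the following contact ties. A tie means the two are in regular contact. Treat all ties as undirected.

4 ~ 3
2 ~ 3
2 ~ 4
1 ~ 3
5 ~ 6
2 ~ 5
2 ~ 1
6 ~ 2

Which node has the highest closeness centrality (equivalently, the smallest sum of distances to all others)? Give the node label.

2

Farness (sum of distances to all others) for each node — 1:8, 2:5, 3:7, 4:8, 5:8, 6:8.
The smallest farness is 5, for 2, so 2 has the highest closeness.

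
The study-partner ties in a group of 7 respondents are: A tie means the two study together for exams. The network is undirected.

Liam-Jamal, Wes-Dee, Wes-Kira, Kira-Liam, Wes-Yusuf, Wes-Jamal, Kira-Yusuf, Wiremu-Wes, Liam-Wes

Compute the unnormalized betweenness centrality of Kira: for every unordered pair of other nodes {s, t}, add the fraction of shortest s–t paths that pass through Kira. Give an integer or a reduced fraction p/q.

Pairs whose geodesics pass through Kira — Yusuf–Liam: 1/2.
All other pairs contribute 0.
Summing the contributions gives betweenness(Kira) = 1/2.

1/2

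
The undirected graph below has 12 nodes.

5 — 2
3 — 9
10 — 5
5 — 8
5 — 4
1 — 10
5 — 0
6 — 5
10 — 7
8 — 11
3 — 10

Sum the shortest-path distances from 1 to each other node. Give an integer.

Distances from 1: 0:3, 2:3, 3:2, 4:3, 5:2, 6:3, 7:2, 8:3, 9:3, 10:1, 11:4.
Sum = 3 + 3 + 2 + 3 + 2 + 3 + 2 + 3 + 3 + 1 + 4 = 29.

29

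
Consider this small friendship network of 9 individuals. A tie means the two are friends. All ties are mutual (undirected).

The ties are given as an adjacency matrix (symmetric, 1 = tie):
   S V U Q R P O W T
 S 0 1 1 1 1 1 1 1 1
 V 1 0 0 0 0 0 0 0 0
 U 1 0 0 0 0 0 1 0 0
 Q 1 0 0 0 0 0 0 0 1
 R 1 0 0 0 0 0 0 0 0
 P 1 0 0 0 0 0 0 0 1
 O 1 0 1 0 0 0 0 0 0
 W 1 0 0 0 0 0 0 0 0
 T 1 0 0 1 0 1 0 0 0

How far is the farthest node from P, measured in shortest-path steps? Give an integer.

Distances from P: O:2, Q:2, R:2, S:1, T:1, U:2, V:2, W:2.
The largest is 2 (to V, U, Q, R, O, and W), so the eccentricity of P is 2.

2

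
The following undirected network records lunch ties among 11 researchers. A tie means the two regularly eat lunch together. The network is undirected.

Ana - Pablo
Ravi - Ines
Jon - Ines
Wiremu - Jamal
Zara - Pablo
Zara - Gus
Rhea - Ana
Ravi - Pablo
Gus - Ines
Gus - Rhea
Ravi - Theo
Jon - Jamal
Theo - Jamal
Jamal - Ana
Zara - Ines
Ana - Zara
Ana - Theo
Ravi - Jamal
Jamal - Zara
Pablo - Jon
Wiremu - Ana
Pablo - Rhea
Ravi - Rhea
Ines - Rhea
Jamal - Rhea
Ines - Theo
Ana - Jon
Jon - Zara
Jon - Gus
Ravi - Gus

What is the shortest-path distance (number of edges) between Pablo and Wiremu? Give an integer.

One shortest route is Pablo – Ana – Wiremu, which uses 2 edges, and Pablo and Wiremu are not directly tied, so nothing shorter exists. So d(Pablo,Wiremu) = 2.

2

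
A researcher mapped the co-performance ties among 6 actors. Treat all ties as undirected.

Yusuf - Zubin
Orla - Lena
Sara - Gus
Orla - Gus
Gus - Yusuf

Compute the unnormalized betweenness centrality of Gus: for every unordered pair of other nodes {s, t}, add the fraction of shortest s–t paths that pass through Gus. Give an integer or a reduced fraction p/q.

Pairs whose geodesics pass through Gus — Zubin–Lena: 1; Zubin–Orla: 1; Zubin–Sara: 1; Lena–Yusuf: 1; Lena–Sara: 1; Yusuf–Orla: 1; Yusuf–Sara: 1; Orla–Sara: 1.
All other pairs contribute 0.
Summing the contributions gives betweenness(Gus) = 8.

8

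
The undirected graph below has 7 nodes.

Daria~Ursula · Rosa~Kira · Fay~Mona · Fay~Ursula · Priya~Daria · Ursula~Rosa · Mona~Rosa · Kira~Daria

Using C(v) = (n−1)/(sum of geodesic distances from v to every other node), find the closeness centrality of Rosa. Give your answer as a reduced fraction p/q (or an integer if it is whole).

Distances from Rosa: Daria:2, Fay:2, Kira:1, Mona:1, Priya:3, Ursula:1. Sum = 10.
n = 7, so closeness = 6/10 = 3/5.

3/5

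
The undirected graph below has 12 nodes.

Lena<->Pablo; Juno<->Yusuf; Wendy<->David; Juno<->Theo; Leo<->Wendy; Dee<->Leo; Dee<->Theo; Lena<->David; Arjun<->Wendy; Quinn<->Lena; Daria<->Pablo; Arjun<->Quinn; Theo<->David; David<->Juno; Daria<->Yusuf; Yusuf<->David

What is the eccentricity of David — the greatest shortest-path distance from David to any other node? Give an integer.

Distances from David: Arjun:2, Daria:2, Dee:2, Juno:1, Lena:1, Leo:2, Pablo:2, Quinn:2, Theo:1, Wendy:1, Yusuf:1.
The largest is 2 (to Dee, Daria, Pablo, Quinn, Arjun, and Leo), so the eccentricity of David is 2.

2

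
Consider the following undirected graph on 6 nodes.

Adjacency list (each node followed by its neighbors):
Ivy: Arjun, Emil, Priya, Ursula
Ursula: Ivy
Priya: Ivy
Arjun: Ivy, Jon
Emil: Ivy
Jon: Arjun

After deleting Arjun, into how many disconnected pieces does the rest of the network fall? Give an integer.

Without Arjun, the remaining ties split the others into: {Emil, Ivy, Priya, Ursula}; {Jon}.
That's 2 separate components.

2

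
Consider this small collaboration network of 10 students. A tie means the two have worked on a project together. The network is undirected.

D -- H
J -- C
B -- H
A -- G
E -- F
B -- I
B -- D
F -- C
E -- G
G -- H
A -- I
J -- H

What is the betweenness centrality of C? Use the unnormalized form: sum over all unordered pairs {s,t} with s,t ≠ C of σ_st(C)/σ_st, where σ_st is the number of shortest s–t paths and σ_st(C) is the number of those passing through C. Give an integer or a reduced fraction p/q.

3

Pairs whose geodesics pass through C — J–E: 1/2; J–F: 1; H–F: 1/2; D–F: 1/2; B–F: 1/2.
All other pairs contribute 0.
Summing the contributions gives betweenness(C) = 3.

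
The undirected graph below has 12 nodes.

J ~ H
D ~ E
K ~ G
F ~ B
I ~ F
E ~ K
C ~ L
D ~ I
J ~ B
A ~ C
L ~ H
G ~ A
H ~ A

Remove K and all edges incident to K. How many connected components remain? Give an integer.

K's neighbors (E and G) remain reachable from one another through other ties, so the rest of the network stays in one piece.

1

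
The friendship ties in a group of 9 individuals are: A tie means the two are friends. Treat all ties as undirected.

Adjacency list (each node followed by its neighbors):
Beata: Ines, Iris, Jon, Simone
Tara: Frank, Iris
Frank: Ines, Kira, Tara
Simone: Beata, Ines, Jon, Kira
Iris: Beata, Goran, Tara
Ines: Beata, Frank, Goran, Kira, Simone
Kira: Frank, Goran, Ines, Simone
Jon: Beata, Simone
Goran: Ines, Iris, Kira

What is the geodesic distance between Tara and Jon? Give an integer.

One shortest route is Tara – Iris – Beata – Jon, which uses 3 edges, and at distance 2 from Tara we only reach {Beata, Goran, Ines, Kira}, which does not include Jon. So d(Tara,Jon) = 3.

3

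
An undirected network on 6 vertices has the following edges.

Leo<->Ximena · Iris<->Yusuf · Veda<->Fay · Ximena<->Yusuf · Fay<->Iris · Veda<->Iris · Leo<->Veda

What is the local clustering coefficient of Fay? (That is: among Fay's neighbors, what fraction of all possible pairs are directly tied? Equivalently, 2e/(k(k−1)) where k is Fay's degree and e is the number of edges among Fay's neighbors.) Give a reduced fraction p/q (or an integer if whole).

1

Fay's neighbors: Iris and Veda (k = 2).
Possible neighbor pairs: C(2,2) = 1. Edges among them: Iris–Veda → e = 1.
Clustering(Fay) = 1/1.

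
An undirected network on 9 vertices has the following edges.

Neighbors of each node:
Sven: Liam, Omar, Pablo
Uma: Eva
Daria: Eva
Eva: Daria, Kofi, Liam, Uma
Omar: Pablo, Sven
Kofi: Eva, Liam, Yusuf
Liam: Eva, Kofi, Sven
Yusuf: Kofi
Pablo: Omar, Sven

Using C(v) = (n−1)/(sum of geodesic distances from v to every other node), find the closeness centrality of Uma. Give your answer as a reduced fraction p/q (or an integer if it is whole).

Distances from Uma: Daria:2, Eva:1, Kofi:2, Liam:2, Omar:4, Pablo:4, Sven:3, Yusuf:3. Sum = 21.
n = 9, so closeness = 8/21.

8/21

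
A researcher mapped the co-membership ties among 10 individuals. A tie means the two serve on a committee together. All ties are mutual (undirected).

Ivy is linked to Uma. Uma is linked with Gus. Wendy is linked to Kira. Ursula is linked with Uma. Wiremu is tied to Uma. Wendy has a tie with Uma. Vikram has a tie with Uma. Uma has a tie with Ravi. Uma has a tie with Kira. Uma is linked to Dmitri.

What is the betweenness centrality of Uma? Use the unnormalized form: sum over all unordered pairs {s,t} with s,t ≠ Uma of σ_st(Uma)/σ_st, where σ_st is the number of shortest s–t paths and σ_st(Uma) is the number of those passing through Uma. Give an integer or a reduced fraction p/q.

Pairs whose geodesics pass through Uma — Gus–Dmitri: 1; Gus–Vikram: 1; Gus–Kira: 1; Gus–Ravi: 1; Gus–Ursula: 1; Gus–Wiremu: 1; Gus–Wendy: 1; Gus–Ivy: 1; Dmitri–Vikram: 1; Dmitri–Kira: 1; Dmitri–Ravi: 1; Dmitri–Ursula: 1; Dmitri–Wiremu: 1; Dmitri–Wendy: 1 … (+21 more pairs).
All other pairs contribute 0.
Summing the contributions gives betweenness(Uma) = 35.

35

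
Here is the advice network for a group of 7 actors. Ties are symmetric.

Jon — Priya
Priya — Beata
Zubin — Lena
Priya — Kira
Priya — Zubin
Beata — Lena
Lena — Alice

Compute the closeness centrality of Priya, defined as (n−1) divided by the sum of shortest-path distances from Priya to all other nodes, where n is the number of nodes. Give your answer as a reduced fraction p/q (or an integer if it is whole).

2/3

Distances from Priya: Alice:3, Beata:1, Jon:1, Kira:1, Lena:2, Zubin:1. Sum = 9.
n = 7, so closeness = 6/9 = 2/3.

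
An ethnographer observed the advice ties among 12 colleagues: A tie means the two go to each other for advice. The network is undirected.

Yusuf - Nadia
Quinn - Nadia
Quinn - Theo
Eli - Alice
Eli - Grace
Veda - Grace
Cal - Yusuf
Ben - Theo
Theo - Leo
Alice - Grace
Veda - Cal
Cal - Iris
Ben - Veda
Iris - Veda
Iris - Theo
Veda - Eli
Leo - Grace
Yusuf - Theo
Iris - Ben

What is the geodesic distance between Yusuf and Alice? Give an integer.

One shortest route is Yusuf – Cal – Veda – Grace – Alice, which uses 4 edges, and at distance 3 from Yusuf we only reach {Eli, Grace}, which does not include Alice. So d(Yusuf,Alice) = 4.

4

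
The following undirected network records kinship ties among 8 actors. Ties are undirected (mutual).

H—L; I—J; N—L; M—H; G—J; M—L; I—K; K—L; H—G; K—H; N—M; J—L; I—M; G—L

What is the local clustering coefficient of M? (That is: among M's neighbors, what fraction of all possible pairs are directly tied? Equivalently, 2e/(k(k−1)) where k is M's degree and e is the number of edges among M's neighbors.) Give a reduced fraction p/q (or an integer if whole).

M's neighbors: H, I, L, and N (k = 4).
Possible neighbor pairs: C(4,2) = 6. Edges among them: H–L, L–N → e = 2.
Clustering(M) = 2/6 = 1/3.

1/3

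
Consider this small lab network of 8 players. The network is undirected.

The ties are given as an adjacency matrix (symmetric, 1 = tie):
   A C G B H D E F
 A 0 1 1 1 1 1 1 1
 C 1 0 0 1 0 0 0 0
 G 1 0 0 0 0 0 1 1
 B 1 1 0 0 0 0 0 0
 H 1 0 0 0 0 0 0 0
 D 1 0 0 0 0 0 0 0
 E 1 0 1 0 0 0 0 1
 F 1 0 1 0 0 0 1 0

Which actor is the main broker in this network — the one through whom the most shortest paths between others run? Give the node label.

A

Unnormalized betweenness of each node: A:17, B:0, C:0, D:0, E:0, F:0, G:0, H:0.
A has the largest value, 17, making it the main broker — the node through which the most shortest paths run.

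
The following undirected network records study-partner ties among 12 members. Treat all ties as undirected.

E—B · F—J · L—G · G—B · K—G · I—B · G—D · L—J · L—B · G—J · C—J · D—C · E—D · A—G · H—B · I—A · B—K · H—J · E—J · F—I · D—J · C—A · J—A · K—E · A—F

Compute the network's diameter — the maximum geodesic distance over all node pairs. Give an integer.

3

Eccentricity of each node (its greatest distance to any other): A:2, B:3, C:3, D:3, E:2, F:3, G:2, H:2, I:3, J:2, K:3, L:2.
The maximum eccentricity is 3, realized for instance by the pair D–I via D – G – A – I. So the diameter is 3.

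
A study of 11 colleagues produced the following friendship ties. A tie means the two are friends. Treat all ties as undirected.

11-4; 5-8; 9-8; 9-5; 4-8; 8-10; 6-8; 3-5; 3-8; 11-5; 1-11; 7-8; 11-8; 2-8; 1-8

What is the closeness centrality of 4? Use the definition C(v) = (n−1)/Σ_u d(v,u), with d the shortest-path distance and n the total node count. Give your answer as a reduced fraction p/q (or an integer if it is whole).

Distances from 4: 1:2, 2:2, 3:2, 5:2, 6:2, 7:2, 8:1, 9:2, 10:2, 11:1. Sum = 18.
n = 11, so closeness = 10/18 = 5/9.

5/9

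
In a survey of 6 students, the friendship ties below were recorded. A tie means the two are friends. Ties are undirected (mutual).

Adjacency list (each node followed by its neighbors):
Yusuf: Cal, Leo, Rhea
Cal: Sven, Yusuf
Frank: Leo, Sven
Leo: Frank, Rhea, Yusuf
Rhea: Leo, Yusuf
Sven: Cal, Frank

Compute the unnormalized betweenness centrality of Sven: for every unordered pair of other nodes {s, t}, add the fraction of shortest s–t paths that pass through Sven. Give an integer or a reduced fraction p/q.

1

Pairs whose geodesics pass through Sven — Cal–Frank: 1.
All other pairs contribute 0.
Summing the contributions gives betweenness(Sven) = 1.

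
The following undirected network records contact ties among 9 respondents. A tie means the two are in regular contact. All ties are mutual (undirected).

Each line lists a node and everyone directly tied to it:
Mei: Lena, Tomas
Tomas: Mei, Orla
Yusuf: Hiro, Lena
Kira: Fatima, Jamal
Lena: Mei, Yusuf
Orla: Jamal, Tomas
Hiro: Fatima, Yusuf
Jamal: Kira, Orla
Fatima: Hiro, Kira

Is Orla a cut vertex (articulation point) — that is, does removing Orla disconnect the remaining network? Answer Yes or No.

Even without Orla, every remaining node can still reach every other (the residual graph is connected), so Orla is not a cut vertex.

No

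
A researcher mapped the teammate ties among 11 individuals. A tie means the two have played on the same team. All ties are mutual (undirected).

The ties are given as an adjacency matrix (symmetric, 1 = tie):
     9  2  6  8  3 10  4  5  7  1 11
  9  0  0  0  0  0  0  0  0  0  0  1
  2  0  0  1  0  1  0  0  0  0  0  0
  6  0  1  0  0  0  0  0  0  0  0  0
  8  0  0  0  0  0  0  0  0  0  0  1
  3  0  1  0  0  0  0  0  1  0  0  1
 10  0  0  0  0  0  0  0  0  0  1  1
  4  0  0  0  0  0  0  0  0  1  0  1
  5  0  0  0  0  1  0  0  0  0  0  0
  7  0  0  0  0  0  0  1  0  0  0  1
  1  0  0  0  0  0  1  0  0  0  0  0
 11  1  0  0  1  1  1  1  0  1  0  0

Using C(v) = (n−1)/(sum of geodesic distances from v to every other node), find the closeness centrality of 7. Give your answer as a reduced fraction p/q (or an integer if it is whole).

Distances from 7: 1:3, 2:3, 3:2, 4:1, 5:3, 6:4, 8:2, 9:2, 10:2, 11:1. Sum = 23.
n = 11, so closeness = 10/23.

10/23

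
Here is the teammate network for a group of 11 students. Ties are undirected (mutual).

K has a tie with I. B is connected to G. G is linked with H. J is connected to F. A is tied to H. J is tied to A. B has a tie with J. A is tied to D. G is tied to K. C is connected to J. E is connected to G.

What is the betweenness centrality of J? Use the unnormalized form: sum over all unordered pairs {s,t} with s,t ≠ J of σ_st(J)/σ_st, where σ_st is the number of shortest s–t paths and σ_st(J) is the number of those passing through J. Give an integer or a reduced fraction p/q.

19

Pairs whose geodesics pass through J — H–F: 1; H–C: 1; F–C: 1; F–D: 1; F–A: 1; F–E: 1; F–K: 1; F–B: 1; F–G: 1; F–I: 1; C–D: 1; C–A: 1; C–E: 1; C–K: 1 … (+5 more pairs).
All other pairs contribute 0.
Summing the contributions gives betweenness(J) = 19.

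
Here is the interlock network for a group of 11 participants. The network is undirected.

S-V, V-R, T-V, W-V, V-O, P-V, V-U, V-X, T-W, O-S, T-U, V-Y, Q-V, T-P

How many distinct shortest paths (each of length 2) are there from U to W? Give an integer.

2

The shortest distance is 2. The length-2 paths are: U–V–W; U–T–W.
That gives 2 distinct shortest paths.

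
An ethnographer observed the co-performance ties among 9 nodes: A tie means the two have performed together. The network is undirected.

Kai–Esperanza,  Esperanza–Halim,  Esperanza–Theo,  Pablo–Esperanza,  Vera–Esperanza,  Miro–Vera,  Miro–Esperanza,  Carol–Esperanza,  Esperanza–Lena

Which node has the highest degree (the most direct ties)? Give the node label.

Degrees — Carol:1, Esperanza:8, Halim:1, Kai:1, Lena:1, Miro:2, Pablo:1, Theo:1, Vera:2.
The maximum is 8, attained only by Esperanza.

Esperanza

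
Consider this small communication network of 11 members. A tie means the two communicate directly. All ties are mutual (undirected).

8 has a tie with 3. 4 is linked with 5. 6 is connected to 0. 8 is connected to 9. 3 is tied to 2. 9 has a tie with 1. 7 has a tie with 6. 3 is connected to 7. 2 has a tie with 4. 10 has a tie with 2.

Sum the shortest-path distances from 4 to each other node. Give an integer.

Distances from 4: 0:5, 1:5, 2:1, 3:2, 5:1, 6:4, 7:3, 8:3, 9:4, 10:2.
Sum = 5 + 5 + 1 + 2 + 1 + 4 + 3 + 3 + 4 + 2 = 30.

30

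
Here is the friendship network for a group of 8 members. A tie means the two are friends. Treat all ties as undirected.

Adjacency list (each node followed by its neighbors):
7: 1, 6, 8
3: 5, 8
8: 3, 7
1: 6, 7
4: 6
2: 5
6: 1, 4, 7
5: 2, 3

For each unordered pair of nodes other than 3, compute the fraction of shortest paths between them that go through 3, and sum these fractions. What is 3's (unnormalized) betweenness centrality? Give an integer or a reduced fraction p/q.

Pairs whose geodesics pass through 3 — 8–5: 1; 8–2: 1; 1–5: 1; 1–2: 1; 4–5: 1; 4–2: 1; 6–5: 1; 6–2: 1; 5–7: 1; 7–2: 1.
All other pairs contribute 0.
Summing the contributions gives betweenness(3) = 10.

10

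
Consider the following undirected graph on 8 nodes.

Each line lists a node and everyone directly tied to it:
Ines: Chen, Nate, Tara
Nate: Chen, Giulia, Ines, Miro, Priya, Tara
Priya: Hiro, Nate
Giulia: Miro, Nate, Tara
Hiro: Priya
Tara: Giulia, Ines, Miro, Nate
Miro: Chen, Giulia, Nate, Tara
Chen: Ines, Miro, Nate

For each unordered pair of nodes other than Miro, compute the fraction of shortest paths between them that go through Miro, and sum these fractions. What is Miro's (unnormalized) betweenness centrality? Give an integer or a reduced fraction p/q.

Pairs whose geodesics pass through Miro — Giulia–Chen: 1/2; Tara–Chen: 1/3.
All other pairs contribute 0.
Summing the contributions gives betweenness(Miro) = 5/6.

5/6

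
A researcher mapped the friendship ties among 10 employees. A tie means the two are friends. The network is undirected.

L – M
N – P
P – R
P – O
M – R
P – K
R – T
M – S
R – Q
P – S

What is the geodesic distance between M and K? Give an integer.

3

One shortest route is M – S – P – K, which uses 3 edges, and at distance 2 from M we only reach {P, Q, T}, which does not include K. So d(M,K) = 3.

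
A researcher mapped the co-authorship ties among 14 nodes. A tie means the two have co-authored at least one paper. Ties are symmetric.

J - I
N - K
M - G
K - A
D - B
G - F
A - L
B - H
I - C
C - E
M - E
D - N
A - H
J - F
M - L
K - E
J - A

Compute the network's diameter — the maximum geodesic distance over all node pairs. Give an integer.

Eccentricity of each node (its greatest distance to any other): A:3, B:5, C:5, D:5, E:4, F:5, G:5, H:4, I:5, J:4, K:3, L:4, M:4, N:4.
The maximum eccentricity is 5, realized for instance by the pair G–D via G – M – E – K – N – D. So the diameter is 5.

5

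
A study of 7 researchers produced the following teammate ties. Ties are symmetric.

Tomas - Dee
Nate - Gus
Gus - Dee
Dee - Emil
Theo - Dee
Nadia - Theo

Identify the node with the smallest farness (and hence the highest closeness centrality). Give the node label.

Farness (sum of distances to all others) for each node — Dee:8, Emil:13, Gus:11, Nadia:16, Nate:16, Theo:11, Tomas:13.
The smallest farness is 8, for Dee, so Dee has the highest closeness.

Dee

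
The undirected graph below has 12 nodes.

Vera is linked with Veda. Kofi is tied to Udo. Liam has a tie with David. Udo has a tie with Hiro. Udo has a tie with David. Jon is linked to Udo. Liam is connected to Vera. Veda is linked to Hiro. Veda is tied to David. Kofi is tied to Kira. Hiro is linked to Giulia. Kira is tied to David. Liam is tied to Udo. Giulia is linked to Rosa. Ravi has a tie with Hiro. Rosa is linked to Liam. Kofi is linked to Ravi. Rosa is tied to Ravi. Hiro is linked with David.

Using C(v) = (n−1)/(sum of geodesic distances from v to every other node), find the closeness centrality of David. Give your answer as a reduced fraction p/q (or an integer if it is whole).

11/17

Distances from David: Giulia:2, Hiro:1, Jon:2, Kira:1, Kofi:2, Liam:1, Ravi:2, Rosa:2, Udo:1, Veda:1, Vera:2. Sum = 17.
n = 12, so closeness = 11/17.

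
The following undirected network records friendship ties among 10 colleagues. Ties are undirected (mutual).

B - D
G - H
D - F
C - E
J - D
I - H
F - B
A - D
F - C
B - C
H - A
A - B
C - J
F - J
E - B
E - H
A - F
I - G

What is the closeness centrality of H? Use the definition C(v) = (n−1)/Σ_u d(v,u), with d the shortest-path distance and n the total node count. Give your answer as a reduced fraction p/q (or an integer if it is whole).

Distances from H: A:1, B:2, C:2, D:2, E:1, F:2, G:1, I:1, J:3. Sum = 15.
n = 10, so closeness = 9/15 = 3/5.

3/5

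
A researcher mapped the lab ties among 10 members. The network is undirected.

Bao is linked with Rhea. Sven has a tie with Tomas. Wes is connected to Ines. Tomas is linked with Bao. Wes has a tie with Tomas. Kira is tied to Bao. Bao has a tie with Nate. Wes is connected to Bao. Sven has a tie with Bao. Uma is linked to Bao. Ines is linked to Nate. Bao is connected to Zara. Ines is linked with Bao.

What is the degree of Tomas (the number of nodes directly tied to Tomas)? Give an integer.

3

Tomas is directly tied to Bao, Sven, and Wes. That is 3 neighbors, so the degree of Tomas is 3.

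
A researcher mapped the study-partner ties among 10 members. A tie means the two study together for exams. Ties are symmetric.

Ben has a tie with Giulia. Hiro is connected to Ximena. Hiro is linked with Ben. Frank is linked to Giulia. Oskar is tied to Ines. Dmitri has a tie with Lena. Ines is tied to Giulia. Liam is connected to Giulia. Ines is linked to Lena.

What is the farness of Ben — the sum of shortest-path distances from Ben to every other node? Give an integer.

20

Distances from Ben: Dmitri:4, Frank:2, Giulia:1, Hiro:1, Ines:2, Lena:3, Liam:2, Oskar:3, Ximena:2.
Sum = 4 + 2 + 1 + 1 + 2 + 3 + 2 + 3 + 2 = 20.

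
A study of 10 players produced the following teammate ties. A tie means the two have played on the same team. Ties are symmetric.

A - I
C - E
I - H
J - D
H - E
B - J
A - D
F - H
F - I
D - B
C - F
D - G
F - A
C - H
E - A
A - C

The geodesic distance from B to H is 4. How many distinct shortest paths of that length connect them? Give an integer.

The shortest distance is 4. The length-4 paths are: B–D–A–E–H; B–D–A–F–H; B–D–A–C–H; B–D–A–I–H.
That gives 4 distinct shortest paths.

4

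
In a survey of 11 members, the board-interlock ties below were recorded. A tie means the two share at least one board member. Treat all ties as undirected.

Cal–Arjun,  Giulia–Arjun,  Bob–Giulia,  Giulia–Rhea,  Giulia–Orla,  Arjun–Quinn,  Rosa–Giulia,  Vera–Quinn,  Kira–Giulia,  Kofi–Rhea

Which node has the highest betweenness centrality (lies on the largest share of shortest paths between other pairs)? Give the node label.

Unnormalized betweenness of each node: Arjun:23, Bob:0, Cal:0, Giulia:38, Kira:0, Kofi:0, Orla:0, Quinn:9, Rhea:9, Rosa:0, Vera:0.
Giulia has the largest value, 38, making it the main broker — the node through which the most shortest paths run.

Giulia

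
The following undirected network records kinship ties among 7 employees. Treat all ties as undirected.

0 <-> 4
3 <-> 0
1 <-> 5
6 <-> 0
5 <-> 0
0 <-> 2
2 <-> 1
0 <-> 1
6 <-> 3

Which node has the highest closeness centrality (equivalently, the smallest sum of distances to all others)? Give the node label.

Farness (sum of distances to all others) for each node — 0:6, 1:9, 2:10, 3:10, 4:11, 5:10, 6:10.
The smallest farness is 6, for 0, so 0 has the highest closeness.

0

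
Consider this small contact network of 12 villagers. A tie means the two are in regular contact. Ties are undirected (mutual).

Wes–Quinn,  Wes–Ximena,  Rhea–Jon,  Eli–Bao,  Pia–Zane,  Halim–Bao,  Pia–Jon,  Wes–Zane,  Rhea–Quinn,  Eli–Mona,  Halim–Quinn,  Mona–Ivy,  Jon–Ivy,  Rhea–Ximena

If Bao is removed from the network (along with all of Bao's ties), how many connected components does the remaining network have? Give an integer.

1

Bao's neighbors (Eli and Halim) remain reachable from one another through other ties, so the rest of the network stays in one piece.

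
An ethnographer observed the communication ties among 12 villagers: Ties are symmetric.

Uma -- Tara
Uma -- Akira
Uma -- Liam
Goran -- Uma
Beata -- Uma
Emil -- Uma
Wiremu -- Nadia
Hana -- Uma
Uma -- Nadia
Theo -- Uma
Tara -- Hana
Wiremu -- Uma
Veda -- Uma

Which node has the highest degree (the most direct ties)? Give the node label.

Uma

Degrees — Akira:1, Beata:1, Emil:1, Goran:1, Hana:2, Liam:1, Nadia:2, Tara:2, Theo:1, Uma:11, Veda:1, Wiremu:2.
The maximum is 11, attained only by Uma.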